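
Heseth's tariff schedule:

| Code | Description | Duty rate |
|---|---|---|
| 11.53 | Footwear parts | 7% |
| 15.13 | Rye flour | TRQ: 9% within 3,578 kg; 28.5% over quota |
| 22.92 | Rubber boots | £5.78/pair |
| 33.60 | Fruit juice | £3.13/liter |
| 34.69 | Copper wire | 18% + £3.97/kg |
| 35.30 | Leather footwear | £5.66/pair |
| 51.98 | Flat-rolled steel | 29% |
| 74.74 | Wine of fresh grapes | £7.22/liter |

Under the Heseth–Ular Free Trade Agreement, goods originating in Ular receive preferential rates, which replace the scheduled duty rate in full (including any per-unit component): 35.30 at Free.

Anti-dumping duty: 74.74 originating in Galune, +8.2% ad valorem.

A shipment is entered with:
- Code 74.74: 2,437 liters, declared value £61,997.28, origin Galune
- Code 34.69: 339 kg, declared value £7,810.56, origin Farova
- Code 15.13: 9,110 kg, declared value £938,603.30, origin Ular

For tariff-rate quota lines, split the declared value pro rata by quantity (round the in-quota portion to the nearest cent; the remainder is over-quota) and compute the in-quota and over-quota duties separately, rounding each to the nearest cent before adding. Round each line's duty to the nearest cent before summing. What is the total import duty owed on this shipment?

£221,047.53

Line 1 (74.74, Galune, 2,437 liters, £61,997.28):
Base rate for 74.74 is £7.22/liter.
Additional duty on 74.74 from Galune: +8.2% ad valorem. Applied ad valorem rate = 8.2%.
Duty = £61,997.28 × 8.2% + 2,437 × £7.22 = £22,678.92.
Line 2 (34.69, Farova, 339 kg, £7,810.56):
Base rate for 34.69 is 18% + £3.97/kg.
Duty = £7,810.56 × 18% + 339 × £3.97 = £2,751.73.
Line 3 (15.13, Ular, 9,110 kg, £938,603.30):
Code 15.13 is under a tariff-rate quota (threshold 3,578 kg). In-quota: 3,578 kg at 9%; over-quota: 5,532 kg at 28.5%.
Pro-rata value split: in-quota = £938,603.30 × 3,578/9,110 = £368,641.34; over-quota = £938,603.30 − £368,641.34 = £569,961.96.
In-quota duty = £368,641.34 × 9% = £33,177.72. Over-quota duty = £569,961.96 × 28.5% = £162,439.16.
Line duty = £33,177.72 + £162,439.16 = £195,616.88.
Total = £22,678.92 + £2,751.73 + £195,616.88 = £221,047.53.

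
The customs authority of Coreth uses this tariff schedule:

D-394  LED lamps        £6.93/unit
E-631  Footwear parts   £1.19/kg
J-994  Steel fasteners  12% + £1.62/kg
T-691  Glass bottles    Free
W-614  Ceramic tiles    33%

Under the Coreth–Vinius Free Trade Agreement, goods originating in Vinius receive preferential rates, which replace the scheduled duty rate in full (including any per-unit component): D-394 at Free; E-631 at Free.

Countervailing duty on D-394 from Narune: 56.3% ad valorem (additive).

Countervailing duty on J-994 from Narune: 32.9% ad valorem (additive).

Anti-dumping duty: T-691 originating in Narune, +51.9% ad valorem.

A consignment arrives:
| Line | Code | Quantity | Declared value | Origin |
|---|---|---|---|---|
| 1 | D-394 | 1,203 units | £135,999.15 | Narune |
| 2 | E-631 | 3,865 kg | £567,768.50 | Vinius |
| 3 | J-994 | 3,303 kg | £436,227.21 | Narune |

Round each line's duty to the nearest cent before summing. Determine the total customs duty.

Line 1 (D-394, Narune, 1,203 units, £135,999.15):
Base rate for D-394 is £6.93/unit.
D-394 has an FTA preferential rate, but origin Narune is not Vinius; base rate stands.
Additional duty on D-394 from Narune: +56.3% ad valorem. Applied ad valorem rate = 56.3%.
Duty = £135,999.15 × 56.3% + 1,203 × £6.93 = £84,904.31.
Line 2 (E-631, Vinius, 3,865 kg, £567,768.50):
Base rate for E-631 is £1.19/kg.
Origin Vinius qualifies under the Coreth–Vinius agreement and E-631 is covered: preferential rate Free applies instead.
Duty = £567,768.50 × 0% = £0.00.
Line 3 (J-994, Narune, 3,303 kg, £436,227.21):
Base rate for J-994 is 12% + £1.62/kg.
Additional duty on J-994 from Narune: +32.9%. Applied ad valorem rate: 12% + 32.9% = 44.9%.
Duty = £436,227.21 × 44.9% + 3,303 × £1.62 = £201,216.88.
Total = £84,904.31 + £0.00 + £201,216.88 = £286,121.19.

£286,121.19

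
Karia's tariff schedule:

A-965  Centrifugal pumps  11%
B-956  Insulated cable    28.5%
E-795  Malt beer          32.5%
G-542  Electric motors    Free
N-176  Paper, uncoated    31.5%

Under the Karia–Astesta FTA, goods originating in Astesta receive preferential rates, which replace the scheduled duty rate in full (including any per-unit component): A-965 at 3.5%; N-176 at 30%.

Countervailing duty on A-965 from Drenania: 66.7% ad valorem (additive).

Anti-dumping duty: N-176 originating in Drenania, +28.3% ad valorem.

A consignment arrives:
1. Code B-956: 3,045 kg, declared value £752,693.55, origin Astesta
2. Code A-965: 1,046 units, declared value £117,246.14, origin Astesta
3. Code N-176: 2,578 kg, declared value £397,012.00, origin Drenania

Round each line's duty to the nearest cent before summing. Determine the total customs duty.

£456,034.45

Line 1 (B-956, Astesta, 3,045 kg, £752,693.55):
Base rate for B-956 is 28.5%.
Origin Astesta is the FTA partner but B-956 is not on the preference list; base rate stands.
Duty = £752,693.55 × 28.5% = £214,517.66.
Line 2 (A-965, Astesta, 1,046 units, £117,246.14):
Base rate for A-965 is 11%.
Origin Astesta qualifies under the Karia–Astesta agreement and A-965 is covered: preferential rate 3.5% applies instead.
The additional-duty order on A-965 targets Drenania, not Astesta; it does not apply.
Duty = £117,246.14 × 3.5% = £4,103.61.
Line 3 (N-176, Drenania, 2,578 kg, £397,012.00):
Base rate for N-176 is 31.5%.
N-176 has an FTA preferential rate, but origin Drenania is not Astesta; base rate stands.
Additional duty on N-176 from Drenania: +28.3%. Applied ad valorem rate: 31.5% + 28.3% = 59.8%.
Duty = £397,012.00 × 59.8% = £237,413.18.
Total = £214,517.66 + £4,103.61 + £237,413.18 = £456,034.45.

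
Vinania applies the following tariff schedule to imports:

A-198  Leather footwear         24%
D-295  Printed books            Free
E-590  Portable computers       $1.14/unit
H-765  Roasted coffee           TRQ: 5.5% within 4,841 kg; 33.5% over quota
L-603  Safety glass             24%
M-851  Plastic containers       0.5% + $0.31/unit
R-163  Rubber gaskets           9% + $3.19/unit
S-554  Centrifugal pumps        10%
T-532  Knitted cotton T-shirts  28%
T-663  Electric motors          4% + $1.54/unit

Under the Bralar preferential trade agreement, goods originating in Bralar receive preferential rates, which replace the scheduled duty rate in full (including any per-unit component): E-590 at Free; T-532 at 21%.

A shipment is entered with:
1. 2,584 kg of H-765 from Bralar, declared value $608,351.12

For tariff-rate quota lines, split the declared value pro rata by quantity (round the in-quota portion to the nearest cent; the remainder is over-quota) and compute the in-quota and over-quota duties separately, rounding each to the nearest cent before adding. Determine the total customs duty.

$33,459.31

Line 1 (H-765, Bralar, 2,584 kg, $608,351.12):
Code H-765 is under a tariff-rate quota (threshold 4,841 kg). Quantity 2,584 kg is within the quota, so the in-quota rate 5.5% applies to the full value.
Duty = $608,351.12 × 5.5% = $33,459.31.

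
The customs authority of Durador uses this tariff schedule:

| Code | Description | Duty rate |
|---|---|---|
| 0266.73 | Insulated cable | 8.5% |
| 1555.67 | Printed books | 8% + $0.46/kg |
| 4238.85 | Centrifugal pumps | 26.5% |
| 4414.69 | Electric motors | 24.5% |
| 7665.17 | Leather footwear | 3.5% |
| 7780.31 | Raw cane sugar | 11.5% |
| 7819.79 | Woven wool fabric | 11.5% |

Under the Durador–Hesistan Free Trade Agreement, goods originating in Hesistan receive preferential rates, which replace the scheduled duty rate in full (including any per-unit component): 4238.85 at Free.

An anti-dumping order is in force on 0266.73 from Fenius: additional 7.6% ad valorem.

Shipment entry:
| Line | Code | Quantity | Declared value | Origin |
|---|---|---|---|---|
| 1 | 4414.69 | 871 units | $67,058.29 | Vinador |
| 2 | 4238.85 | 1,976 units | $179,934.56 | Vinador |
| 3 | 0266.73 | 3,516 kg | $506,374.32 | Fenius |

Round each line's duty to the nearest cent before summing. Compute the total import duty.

$145,638.21

Line 1 (4414.69, Vinador, 871 units, $67,058.29):
Base rate for 4414.69 is 24.5%.
Duty = $67,058.29 × 24.5% = $16,429.28.
Line 2 (4238.85, Vinador, 1,976 units, $179,934.56):
Base rate for 4238.85 is 26.5%.
4238.85 has an FTA preferential rate, but origin Vinador is not Hesistan; base rate stands.
Duty = $179,934.56 × 26.5% = $47,682.66.
Line 3 (0266.73, Fenius, 3,516 kg, $506,374.32):
Base rate for 0266.73 is 8.5%.
Additional duty on 0266.73 from Fenius: +7.6%. Applied ad valorem rate: 8.5% + 7.6% = 16.1%.
Duty = $506,374.32 × 16.1% = $81,526.27.
Total = $16,429.28 + $47,682.66 + $81,526.27 = $145,638.21.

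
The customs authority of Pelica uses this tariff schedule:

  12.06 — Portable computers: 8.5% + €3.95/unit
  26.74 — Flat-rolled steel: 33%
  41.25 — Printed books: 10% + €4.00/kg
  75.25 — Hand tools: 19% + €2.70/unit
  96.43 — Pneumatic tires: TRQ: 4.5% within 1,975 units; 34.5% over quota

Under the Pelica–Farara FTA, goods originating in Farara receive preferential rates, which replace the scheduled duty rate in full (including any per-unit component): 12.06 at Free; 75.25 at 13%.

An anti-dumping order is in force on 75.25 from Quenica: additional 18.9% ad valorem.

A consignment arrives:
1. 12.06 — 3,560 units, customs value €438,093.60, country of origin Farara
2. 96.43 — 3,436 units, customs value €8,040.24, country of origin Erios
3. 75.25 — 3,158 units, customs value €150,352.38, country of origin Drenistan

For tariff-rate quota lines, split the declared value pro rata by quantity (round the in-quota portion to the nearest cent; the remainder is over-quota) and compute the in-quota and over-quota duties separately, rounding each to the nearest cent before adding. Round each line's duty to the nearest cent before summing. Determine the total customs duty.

€38,480.99

Line 1 (12.06, Farara, 3,560 units, €438,093.60):
Base rate for 12.06 is 8.5% + €3.95/unit.
Origin Farara qualifies under the Pelica–Farara agreement and 12.06 is covered: preferential rate Free applies instead.
Duty = €438,093.60 × 0% = €0.00.
Line 2 (96.43, Erios, 3,436 units, €8,040.24):
Code 96.43 is under a tariff-rate quota (threshold 1,975 units). In-quota: 1,975 units at 4.5%; over-quota: 1,461 units at 34.5%.
Pro-rata value split: in-quota = €8,040.24 × 1,975/3,436 = €4,621.50; over-quota = €8,040.24 − €4,621.50 = €3,418.74.
In-quota duty = €4,621.50 × 4.5% = €207.97. Over-quota duty = €3,418.74 × 34.5% = €1,179.47.
Line duty = €207.97 + €1,179.47 = €1,387.44.
Line 3 (75.25, Drenistan, 3,158 units, €150,352.38):
Base rate for 75.25 is 19% + €2.70/unit.
75.25 has an FTA preferential rate, but origin Drenistan is not Farara; base rate stands.
The additional-duty order on 75.25 targets Quenica, not Drenistan; it does not apply.
Duty = €150,352.38 × 19% + 3,158 × €2.70 = €37,093.55.
Total = €0.00 + €1,387.44 + €37,093.55 = €38,480.99.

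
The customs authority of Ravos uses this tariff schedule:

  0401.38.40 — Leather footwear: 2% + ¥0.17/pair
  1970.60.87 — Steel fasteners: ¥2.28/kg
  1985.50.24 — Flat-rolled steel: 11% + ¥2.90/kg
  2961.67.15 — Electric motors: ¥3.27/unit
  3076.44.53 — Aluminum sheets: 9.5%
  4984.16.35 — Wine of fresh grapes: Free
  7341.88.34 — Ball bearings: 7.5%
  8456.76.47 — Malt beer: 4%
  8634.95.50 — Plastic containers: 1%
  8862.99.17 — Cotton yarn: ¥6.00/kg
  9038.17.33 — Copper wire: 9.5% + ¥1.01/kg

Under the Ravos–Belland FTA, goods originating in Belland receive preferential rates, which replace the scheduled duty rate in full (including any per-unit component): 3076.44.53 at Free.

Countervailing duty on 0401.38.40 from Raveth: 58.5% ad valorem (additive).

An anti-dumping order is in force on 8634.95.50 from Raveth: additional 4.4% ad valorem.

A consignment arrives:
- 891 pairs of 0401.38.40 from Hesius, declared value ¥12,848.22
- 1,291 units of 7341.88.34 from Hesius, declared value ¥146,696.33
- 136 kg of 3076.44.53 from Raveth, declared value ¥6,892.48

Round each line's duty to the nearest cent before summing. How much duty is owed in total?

¥12,065.44

Line 1 (0401.38.40, Hesius, 891 pairs, ¥12,848.22):
Base rate for 0401.38.40 is 2% + ¥0.17/pair.
The additional-duty order on 0401.38.40 targets Raveth, not Hesius; it does not apply.
Duty = ¥12,848.22 × 2% + 891 × ¥0.17 = ¥408.43.
Line 2 (7341.88.34, Hesius, 1,291 units, ¥146,696.33):
Base rate for 7341.88.34 is 7.5%.
Duty = ¥146,696.33 × 7.5% = ¥11,002.22.
Line 3 (3076.44.53, Raveth, 136 kg, ¥6,892.48):
Base rate for 3076.44.53 is 9.5%.
3076.44.53 has an FTA preferential rate, but origin Raveth is not Belland; base rate stands.
Duty = ¥6,892.48 × 9.5% = ¥654.79.
Total = ¥408.43 + ¥11,002.22 + ¥654.79 = ¥12,065.44.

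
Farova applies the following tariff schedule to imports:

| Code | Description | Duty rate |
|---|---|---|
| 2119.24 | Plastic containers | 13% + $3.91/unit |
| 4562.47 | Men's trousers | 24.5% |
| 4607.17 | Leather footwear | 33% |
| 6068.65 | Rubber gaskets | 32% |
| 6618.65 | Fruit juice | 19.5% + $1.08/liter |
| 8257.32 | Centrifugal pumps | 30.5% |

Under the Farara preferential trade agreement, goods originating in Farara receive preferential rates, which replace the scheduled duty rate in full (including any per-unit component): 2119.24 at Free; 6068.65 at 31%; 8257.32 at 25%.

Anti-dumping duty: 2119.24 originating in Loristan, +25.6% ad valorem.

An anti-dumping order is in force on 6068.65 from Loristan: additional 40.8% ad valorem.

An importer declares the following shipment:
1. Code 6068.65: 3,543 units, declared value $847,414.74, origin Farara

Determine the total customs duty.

$262,698.57

Line 1 (6068.65, Farara, 3,543 units, $847,414.74):
Base rate for 6068.65 is 32%.
Origin Farara qualifies under the Farova–Farara agreement and 6068.65 is covered: preferential rate 31% applies instead.
The additional-duty order on 6068.65 targets Loristan, not Farara; it does not apply.
Duty = $847,414.74 × 31% = $262,698.57.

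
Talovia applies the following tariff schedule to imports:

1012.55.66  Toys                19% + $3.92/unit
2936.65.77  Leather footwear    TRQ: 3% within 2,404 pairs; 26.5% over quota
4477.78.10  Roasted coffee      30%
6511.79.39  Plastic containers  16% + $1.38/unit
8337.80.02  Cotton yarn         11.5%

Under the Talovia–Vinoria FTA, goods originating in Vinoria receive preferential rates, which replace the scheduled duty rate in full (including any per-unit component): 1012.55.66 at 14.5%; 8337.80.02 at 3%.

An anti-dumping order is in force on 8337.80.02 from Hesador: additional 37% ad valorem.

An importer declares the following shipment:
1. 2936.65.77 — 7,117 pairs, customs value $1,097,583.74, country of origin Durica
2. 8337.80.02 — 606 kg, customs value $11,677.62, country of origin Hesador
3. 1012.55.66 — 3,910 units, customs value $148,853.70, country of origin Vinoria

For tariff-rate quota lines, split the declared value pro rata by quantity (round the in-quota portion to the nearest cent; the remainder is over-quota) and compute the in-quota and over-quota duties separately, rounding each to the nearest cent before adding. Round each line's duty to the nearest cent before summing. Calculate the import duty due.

Line 1 (2936.65.77, Durica, 7,117 pairs, $1,097,583.74):
Code 2936.65.77 is under a tariff-rate quota (threshold 2,404 pairs). In-quota: 2,404 pairs at 3%; over-quota: 4,713 pairs at 26.5%.
Pro-rata value split: in-quota = $1,097,583.74 × 2,404/7,117 = $370,744.88; over-quota = $1,097,583.74 − $370,744.88 = $726,838.86.
In-quota duty = $370,744.88 × 3% = $11,122.35. Over-quota duty = $726,838.86 × 26.5% = $192,612.30.
Line duty = $11,122.35 + $192,612.30 = $203,734.65.
Line 2 (8337.80.02, Hesador, 606 kg, $11,677.62):
Base rate for 8337.80.02 is 11.5%.
8337.80.02 has an FTA preferential rate, but origin Hesador is not Vinoria; base rate stands.
Additional duty on 8337.80.02 from Hesador: +37%. Applied ad valorem rate: 11.5% + 37% = 48.5%.
Duty = $11,677.62 × 48.5% = $5,663.65.
Line 3 (1012.55.66, Vinoria, 3,910 units, $148,853.70):
Base rate for 1012.55.66 is 19% + $3.92/unit.
Origin Vinoria qualifies under the Talovia–Vinoria agreement and 1012.55.66 is covered: preferential rate 14.5% applies instead.
Duty = $148,853.70 × 14.5% = $21,583.79.
Total = $203,734.65 + $5,663.65 + $21,583.79 = $230,982.09.

$230,982.09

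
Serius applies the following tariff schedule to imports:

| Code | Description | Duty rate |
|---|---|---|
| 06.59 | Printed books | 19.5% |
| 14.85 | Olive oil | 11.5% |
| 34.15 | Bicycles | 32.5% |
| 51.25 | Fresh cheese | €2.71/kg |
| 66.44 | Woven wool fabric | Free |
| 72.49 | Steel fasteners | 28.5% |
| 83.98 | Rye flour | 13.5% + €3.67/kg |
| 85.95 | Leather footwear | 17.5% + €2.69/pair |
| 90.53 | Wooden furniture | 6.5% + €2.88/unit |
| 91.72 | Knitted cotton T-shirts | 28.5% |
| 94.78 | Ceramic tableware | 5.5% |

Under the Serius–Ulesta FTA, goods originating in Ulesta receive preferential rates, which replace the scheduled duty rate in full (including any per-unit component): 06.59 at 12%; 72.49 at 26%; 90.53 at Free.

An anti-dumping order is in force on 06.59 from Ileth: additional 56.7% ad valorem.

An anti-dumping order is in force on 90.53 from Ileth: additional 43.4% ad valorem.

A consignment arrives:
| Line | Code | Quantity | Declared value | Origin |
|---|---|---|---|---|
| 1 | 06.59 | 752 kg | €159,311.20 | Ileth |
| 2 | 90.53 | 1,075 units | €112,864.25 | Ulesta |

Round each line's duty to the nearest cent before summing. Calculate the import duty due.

€121,395.13

Line 1 (06.59, Ileth, 752 kg, €159,311.20):
Base rate for 06.59 is 19.5%.
06.59 has an FTA preferential rate, but origin Ileth is not Ulesta; base rate stands.
Additional duty on 06.59 from Ileth: +56.7%. Applied ad valorem rate: 19.5% + 56.7% = 76.2%.
Duty = €159,311.20 × 76.2% = €121,395.13.
Line 2 (90.53, Ulesta, 1,075 units, €112,864.25):
Base rate for 90.53 is 6.5% + €2.88/unit.
Origin Ulesta qualifies under the Serius–Ulesta agreement and 90.53 is covered: preferential rate Free applies instead.
The additional-duty order on 90.53 targets Ileth, not Ulesta; it does not apply.
Duty = €112,864.25 × 0% = €0.00.
Total = €121,395.13 + €0.00 = €121,395.13.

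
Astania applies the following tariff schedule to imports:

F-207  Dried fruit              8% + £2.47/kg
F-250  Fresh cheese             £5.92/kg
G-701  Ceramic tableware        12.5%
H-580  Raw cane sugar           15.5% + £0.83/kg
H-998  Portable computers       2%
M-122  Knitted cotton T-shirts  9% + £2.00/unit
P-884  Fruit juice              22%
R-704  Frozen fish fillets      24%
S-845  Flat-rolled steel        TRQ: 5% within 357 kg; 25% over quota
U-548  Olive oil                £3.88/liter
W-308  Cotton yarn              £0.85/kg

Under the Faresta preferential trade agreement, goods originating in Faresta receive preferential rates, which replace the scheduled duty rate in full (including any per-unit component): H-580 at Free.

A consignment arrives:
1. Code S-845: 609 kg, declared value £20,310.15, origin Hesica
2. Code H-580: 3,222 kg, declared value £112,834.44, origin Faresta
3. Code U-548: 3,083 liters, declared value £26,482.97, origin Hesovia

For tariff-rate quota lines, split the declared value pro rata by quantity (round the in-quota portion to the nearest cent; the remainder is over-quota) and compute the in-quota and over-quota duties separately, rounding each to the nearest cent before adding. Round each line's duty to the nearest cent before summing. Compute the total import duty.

£14,658.39

Line 1 (S-845, Hesica, 609 kg, £20,310.15):
Code S-845 is under a tariff-rate quota (threshold 357 kg). In-quota: 357 kg at 5%; over-quota: 252 kg at 25%.
Pro-rata value split: in-quota = £20,310.15 × 357/609 = £11,905.95; over-quota = £20,310.15 − £11,905.95 = £8,404.20.
In-quota duty = £11,905.95 × 5% = £595.30. Over-quota duty = £8,404.20 × 25% = £2,101.05.
Line duty = £595.30 + £2,101.05 = £2,696.35.
Line 2 (H-580, Faresta, 3,222 kg, £112,834.44):
Base rate for H-580 is 15.5% + £0.83/kg.
Origin Faresta qualifies under the Astania–Faresta agreement and H-580 is covered: preferential rate Free applies instead.
Duty = £112,834.44 × 0% = £0.00.
Line 3 (U-548, Hesovia, 3,083 liters, £26,482.97):
Base rate for U-548 is £3.88/liter.
Duty = 3,083 × £3.88 = £11,962.04.
Total = £2,696.35 + £0.00 + £11,962.04 = £14,658.39.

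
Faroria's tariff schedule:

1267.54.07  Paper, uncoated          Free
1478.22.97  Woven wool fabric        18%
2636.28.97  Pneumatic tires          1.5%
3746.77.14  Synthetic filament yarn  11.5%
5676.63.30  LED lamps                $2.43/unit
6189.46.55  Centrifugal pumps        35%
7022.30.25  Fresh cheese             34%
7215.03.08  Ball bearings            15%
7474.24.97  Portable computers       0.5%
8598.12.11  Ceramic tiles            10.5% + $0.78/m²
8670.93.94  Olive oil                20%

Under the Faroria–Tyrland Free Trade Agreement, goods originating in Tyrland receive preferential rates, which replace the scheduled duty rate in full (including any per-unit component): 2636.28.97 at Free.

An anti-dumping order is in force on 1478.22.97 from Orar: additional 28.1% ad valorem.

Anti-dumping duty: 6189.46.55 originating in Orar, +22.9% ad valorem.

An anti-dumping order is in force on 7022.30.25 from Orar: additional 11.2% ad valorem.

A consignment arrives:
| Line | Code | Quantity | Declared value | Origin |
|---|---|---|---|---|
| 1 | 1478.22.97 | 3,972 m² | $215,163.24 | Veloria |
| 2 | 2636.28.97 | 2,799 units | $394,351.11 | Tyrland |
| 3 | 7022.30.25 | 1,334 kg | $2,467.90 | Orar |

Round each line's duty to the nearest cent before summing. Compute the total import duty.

Line 1 (1478.22.97, Veloria, 3,972 m², $215,163.24):
Base rate for 1478.22.97 is 18%.
The additional-duty order on 1478.22.97 targets Orar, not Veloria; it does not apply.
Duty = $215,163.24 × 18% = $38,729.38.
Line 2 (2636.28.97, Tyrland, 2,799 units, $394,351.11):
Base rate for 2636.28.97 is 1.5%.
Origin Tyrland qualifies under the Faroria–Tyrland agreement and 2636.28.97 is covered: preferential rate Free applies instead.
Duty = $394,351.11 × 0% = $0.00.
Line 3 (7022.30.25, Orar, 1,334 kg, $2,467.90):
Base rate for 7022.30.25 is 34%.
Additional duty on 7022.30.25 from Orar: +11.2%. Applied ad valorem rate: 34% + 11.2% = 45.2%.
Duty = $2,467.90 × 45.2% = $1,115.49.
Total = $38,729.38 + $0.00 + $1,115.49 = $39,844.87.

$39,844.87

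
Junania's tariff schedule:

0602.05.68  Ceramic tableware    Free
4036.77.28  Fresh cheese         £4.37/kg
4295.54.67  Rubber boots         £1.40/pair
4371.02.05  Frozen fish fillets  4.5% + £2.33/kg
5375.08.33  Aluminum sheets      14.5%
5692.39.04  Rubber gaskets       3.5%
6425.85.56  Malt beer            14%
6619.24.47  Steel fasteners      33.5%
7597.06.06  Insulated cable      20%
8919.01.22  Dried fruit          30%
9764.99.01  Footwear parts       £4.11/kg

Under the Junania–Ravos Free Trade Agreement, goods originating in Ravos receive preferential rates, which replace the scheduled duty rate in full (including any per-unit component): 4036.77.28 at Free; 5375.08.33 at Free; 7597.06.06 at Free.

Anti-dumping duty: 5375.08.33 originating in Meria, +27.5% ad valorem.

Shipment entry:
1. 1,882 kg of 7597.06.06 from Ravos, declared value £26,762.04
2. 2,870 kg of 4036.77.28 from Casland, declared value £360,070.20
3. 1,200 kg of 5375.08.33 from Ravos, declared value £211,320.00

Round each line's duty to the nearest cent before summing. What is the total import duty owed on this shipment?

£12,541.90

Line 1 (7597.06.06, Ravos, 1,882 kg, £26,762.04):
Base rate for 7597.06.06 is 20%.
Origin Ravos qualifies under the Junania–Ravos agreement and 7597.06.06 is covered: preferential rate Free applies instead.
Duty = £26,762.04 × 0% = £0.00.
Line 2 (4036.77.28, Casland, 2,870 kg, £360,070.20):
Base rate for 4036.77.28 is £4.37/kg.
4036.77.28 has an FTA preferential rate, but origin Casland is not Ravos; base rate stands.
Duty = 2,870 × £4.37 = £12,541.90.
Line 3 (5375.08.33, Ravos, 1,200 kg, £211,320.00):
Base rate for 5375.08.33 is 14.5%.
Origin Ravos qualifies under the Junania–Ravos agreement and 5375.08.33 is covered: preferential rate Free applies instead.
The additional-duty order on 5375.08.33 targets Meria, not Ravos; it does not apply.
Duty = £211,320.00 × 0% = £0.00.
Total = £0.00 + £12,541.90 + £0.00 = £12,541.90.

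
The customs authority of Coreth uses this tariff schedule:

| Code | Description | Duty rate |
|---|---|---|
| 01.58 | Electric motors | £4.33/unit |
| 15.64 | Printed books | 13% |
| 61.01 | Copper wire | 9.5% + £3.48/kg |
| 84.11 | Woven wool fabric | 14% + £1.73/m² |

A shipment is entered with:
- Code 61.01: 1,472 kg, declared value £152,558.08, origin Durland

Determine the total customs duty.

Line 1 (61.01, Durland, 1,472 kg, £152,558.08):
Base rate for 61.01 is 9.5% + £3.48/kg.
Duty = £152,558.08 × 9.5% + 1,472 × £3.48 = £19,615.58.

£19,615.58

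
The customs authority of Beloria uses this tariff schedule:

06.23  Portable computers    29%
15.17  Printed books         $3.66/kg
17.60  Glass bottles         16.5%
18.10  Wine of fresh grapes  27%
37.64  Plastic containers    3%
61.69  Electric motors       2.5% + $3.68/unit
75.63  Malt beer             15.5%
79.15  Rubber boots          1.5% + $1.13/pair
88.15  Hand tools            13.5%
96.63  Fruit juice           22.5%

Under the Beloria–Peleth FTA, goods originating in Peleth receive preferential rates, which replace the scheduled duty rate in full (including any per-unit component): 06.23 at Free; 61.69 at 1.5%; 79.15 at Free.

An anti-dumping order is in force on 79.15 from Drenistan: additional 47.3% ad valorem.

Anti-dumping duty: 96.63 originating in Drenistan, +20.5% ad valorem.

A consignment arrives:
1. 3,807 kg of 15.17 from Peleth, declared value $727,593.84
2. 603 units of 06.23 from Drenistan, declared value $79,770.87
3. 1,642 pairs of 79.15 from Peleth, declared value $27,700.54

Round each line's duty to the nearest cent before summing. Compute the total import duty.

$37,067.17

Line 1 (15.17, Peleth, 3,807 kg, $727,593.84):
Base rate for 15.17 is $3.66/kg.
Origin Peleth is the FTA partner but 15.17 is not on the preference list; base rate stands.
Duty = 3,807 × $3.66 = $13,933.62.
Line 2 (06.23, Drenistan, 603 units, $79,770.87):
Base rate for 06.23 is 29%.
06.23 has an FTA preferential rate, but origin Drenistan is not Peleth; base rate stands.
Duty = $79,770.87 × 29% = $23,133.55.
Line 3 (79.15, Peleth, 1,642 pairs, $27,700.54):
Base rate for 79.15 is 1.5% + $1.13/pair.
Origin Peleth qualifies under the Beloria–Peleth agreement and 79.15 is covered: preferential rate Free applies instead.
The additional-duty order on 79.15 targets Drenistan, not Peleth; it does not apply.
Duty = $27,700.54 × 0% = $0.00.
Total = $13,933.62 + $23,133.55 + $0.00 = $37,067.17.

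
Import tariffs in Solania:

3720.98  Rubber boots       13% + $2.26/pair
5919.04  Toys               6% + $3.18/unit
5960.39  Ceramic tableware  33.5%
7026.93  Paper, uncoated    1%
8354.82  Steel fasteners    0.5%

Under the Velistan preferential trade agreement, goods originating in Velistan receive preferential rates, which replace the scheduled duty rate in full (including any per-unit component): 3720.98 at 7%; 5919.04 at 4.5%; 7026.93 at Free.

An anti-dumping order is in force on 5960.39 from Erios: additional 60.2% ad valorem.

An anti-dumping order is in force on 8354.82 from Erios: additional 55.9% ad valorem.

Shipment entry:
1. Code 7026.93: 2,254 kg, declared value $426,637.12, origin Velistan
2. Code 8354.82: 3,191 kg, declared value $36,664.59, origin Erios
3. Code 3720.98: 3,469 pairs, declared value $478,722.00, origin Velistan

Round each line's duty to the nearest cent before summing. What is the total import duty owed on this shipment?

Line 1 (7026.93, Velistan, 2,254 kg, $426,637.12):
Base rate for 7026.93 is 1%.
Origin Velistan qualifies under the Solania–Velistan agreement and 7026.93 is covered: preferential rate Free applies instead.
Duty = $426,637.12 × 0% = $0.00.
Line 2 (8354.82, Erios, 3,191 kg, $36,664.59):
Base rate for 8354.82 is 0.5%.
Additional duty on 8354.82 from Erios: +55.9%. Applied ad valorem rate: 0.5% + 55.9% = 56.4%.
Duty = $36,664.59 × 56.4% = $20,678.83.
Line 3 (3720.98, Velistan, 3,469 pairs, $478,722.00):
Base rate for 3720.98 is 13% + $2.26/pair.
Origin Velistan qualifies under the Solania–Velistan agreement and 3720.98 is covered: preferential rate 7% applies instead.
Duty = $478,722.00 × 7% = $33,510.54.
Total = $0.00 + $20,678.83 + $33,510.54 = $54,189.37.

$54,189.37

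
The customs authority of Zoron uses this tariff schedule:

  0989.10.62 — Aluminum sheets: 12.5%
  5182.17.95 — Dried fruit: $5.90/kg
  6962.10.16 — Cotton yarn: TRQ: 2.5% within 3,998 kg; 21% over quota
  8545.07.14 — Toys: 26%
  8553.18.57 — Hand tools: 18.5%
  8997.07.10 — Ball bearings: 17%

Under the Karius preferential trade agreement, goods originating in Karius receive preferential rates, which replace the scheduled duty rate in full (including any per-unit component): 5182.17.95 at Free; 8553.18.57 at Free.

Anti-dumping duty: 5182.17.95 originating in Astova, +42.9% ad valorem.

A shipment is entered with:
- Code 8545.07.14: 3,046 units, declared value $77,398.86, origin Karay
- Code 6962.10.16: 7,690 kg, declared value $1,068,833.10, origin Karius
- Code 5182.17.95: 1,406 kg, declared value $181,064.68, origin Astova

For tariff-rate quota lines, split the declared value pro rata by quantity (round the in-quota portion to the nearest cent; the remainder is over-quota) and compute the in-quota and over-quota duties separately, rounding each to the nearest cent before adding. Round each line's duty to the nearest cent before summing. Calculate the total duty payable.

Line 1 (8545.07.14, Karay, 3,046 units, $77,398.86):
Base rate for 8545.07.14 is 26%.
Duty = $77,398.86 × 26% = $20,123.70.
Line 2 (6962.10.16, Karius, 7,690 kg, $1,068,833.10):
Code 6962.10.16 is under a tariff-rate quota (threshold 3,998 kg). In-quota: 3,998 kg at 2.5%; over-quota: 3,692 kg at 21%.
Pro-rata value split: in-quota = $1,068,833.10 × 3,998/7,690 = $555,682.02; over-quota = $1,068,833.10 − $555,682.02 = $513,151.08.
In-quota duty = $555,682.02 × 2.5% = $13,892.05. Over-quota duty = $513,151.08 × 21% = $107,761.73.
Line duty = $13,892.05 + $107,761.73 = $121,653.78.
Line 3 (5182.17.95, Astova, 1,406 kg, $181,064.68):
Base rate for 5182.17.95 is $5.90/kg.
5182.17.95 has an FTA preferential rate, but origin Astova is not Karius; base rate stands.
Additional duty on 5182.17.95 from Astova: +42.9% ad valorem. Applied ad valorem rate = 42.9%.
Duty = $181,064.68 × 42.9% + 1,406 × $5.90 = $85,972.15.
Total = $20,123.70 + $121,653.78 + $85,972.15 = $227,749.63.

$227,749.63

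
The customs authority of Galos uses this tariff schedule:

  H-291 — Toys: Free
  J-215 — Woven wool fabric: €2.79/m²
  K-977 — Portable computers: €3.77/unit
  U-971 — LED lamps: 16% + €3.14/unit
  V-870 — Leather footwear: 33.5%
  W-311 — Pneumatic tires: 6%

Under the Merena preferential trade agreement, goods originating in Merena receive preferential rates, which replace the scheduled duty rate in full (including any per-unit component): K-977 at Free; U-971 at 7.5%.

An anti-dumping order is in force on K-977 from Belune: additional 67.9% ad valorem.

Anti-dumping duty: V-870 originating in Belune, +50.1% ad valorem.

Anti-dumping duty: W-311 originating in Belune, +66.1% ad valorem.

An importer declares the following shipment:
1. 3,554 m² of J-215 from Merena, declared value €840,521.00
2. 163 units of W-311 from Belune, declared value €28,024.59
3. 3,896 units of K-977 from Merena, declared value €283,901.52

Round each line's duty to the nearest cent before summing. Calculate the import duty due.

€30,121.39

Line 1 (J-215, Merena, 3,554 m², €840,521.00):
Base rate for J-215 is €2.79/m².
Origin Merena is the FTA partner but J-215 is not on the preference list; base rate stands.
Duty = 3,554 × €2.79 = €9,915.66.
Line 2 (W-311, Belune, 163 units, €28,024.59):
Base rate for W-311 is 6%.
Additional duty on W-311 from Belune: +66.1%. Applied ad valorem rate: 6% + 66.1% = 72.1%.
Duty = €28,024.59 × 72.1% = €20,205.73.
Line 3 (K-977, Merena, 3,896 units, €283,901.52):
Base rate for K-977 is €3.77/unit.
Origin Merena qualifies under the Galos–Merena agreement and K-977 is covered: preferential rate Free applies instead.
The additional-duty order on K-977 targets Belune, not Merena; it does not apply.
Duty = €283,901.52 × 0% = €0.00.
Total = €9,915.66 + €20,205.73 + €0.00 = €30,121.39.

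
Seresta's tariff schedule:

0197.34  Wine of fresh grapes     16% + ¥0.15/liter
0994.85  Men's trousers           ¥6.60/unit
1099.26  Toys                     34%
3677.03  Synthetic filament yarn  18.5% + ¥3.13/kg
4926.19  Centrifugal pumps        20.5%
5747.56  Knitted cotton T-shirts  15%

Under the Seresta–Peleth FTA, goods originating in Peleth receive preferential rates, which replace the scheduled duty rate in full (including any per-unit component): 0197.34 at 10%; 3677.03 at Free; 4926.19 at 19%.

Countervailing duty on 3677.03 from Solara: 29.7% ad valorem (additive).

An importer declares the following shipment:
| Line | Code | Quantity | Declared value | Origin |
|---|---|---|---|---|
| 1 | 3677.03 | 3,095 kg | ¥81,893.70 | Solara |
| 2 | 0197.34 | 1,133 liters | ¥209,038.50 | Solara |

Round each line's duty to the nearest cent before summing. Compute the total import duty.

¥82,776.22

Line 1 (3677.03, Solara, 3,095 kg, ¥81,893.70):
Base rate for 3677.03 is 18.5% + ¥3.13/kg.
3677.03 has an FTA preferential rate, but origin Solara is not Peleth; base rate stands.
Additional duty on 3677.03 from Solara: +29.7%. Applied ad valorem rate: 18.5% + 29.7% = 48.2%.
Duty = ¥81,893.70 × 48.2% + 3,095 × ¥3.13 = ¥49,160.11.
Line 2 (0197.34, Solara, 1,133 liters, ¥209,038.50):
Base rate for 0197.34 is 16% + ¥0.15/liter.
0197.34 has an FTA preferential rate, but origin Solara is not Peleth; base rate stands.
Duty = ¥209,038.50 × 16% + 1,133 × ¥0.15 = ¥33,616.11.
Total = ¥49,160.11 + ¥33,616.11 = ¥82,776.22.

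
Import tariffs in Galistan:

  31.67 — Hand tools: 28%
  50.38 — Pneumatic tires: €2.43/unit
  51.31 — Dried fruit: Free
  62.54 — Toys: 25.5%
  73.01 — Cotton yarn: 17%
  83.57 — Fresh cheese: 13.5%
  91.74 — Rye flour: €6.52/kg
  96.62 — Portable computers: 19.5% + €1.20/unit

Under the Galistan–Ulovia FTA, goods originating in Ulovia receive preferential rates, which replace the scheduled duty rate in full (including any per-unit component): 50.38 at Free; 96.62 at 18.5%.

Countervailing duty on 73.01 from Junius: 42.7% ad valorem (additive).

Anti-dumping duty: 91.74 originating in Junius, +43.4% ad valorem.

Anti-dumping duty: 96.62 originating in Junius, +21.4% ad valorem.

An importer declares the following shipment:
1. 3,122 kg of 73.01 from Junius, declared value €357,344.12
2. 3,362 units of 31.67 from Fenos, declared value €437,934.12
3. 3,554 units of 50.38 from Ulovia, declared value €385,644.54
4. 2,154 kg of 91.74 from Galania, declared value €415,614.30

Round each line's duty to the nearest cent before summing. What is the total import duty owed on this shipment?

€350,000.07

Line 1 (73.01, Junius, 3,122 kg, €357,344.12):
Base rate for 73.01 is 17%.
Additional duty on 73.01 from Junius: +42.7%. Applied ad valorem rate: 17% + 42.7% = 59.7%.
Duty = €357,344.12 × 59.7% = €213,334.44.
Line 2 (31.67, Fenos, 3,362 units, €437,934.12):
Base rate for 31.67 is 28%.
Duty = €437,934.12 × 28% = €122,621.55.
Line 3 (50.38, Ulovia, 3,554 units, €385,644.54):
Base rate for 50.38 is €2.43/unit.
Origin Ulovia qualifies under the Galistan–Ulovia agreement and 50.38 is covered: preferential rate Free applies instead.
Duty = €385,644.54 × 0% = €0.00.
Line 4 (91.74, Galania, 2,154 kg, €415,614.30):
Base rate for 91.74 is €6.52/kg.
The additional-duty order on 91.74 targets Junius, not Galania; it does not apply.
Duty = 2,154 × €6.52 = €14,044.08.
Total = €213,334.44 + €122,621.55 + €0.00 + €14,044.08 = €350,000.07.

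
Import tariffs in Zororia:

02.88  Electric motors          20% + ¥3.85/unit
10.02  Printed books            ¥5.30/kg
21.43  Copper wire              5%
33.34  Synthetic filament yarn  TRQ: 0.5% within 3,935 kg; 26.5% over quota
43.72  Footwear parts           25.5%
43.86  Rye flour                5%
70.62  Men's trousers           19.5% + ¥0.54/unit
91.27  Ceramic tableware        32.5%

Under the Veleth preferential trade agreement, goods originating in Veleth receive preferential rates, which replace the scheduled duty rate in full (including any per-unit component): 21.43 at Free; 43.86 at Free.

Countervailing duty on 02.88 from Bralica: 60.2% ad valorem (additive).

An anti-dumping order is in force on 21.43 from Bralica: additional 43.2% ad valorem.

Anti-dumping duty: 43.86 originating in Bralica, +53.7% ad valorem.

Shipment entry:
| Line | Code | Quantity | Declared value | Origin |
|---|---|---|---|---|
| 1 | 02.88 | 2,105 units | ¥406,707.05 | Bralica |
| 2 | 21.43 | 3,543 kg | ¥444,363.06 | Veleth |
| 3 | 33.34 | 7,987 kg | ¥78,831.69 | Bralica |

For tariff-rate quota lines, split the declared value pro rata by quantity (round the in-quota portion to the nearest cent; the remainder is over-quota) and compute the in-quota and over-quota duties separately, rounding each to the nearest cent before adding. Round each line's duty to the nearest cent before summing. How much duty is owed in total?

¥345,075.70

Line 1 (02.88, Bralica, 2,105 units, ¥406,707.05):
Base rate for 02.88 is 20% + ¥3.85/unit.
Additional duty on 02.88 from Bralica: +60.2%. Applied ad valorem rate: 20% + 60.2% = 80.2%.
Duty = ¥406,707.05 × 80.2% + 2,105 × ¥3.85 = ¥334,283.30.
Line 2 (21.43, Veleth, 3,543 kg, ¥444,363.06):
Base rate for 21.43 is 5%.
Origin Veleth qualifies under the Zororia–Veleth agreement and 21.43 is covered: preferential rate Free applies instead.
The additional-duty order on 21.43 targets Bralica, not Veleth; it does not apply.
Duty = ¥444,363.06 × 0% = ¥0.00.
Line 3 (33.34, Bralica, 7,987 kg, ¥78,831.69):
Code 33.34 is under a tariff-rate quota (threshold 3,935 kg). In-quota: 3,935 kg at 0.5%; over-quota: 4,052 kg at 26.5%.
Pro-rata value split: in-quota = ¥78,831.69 × 3,935/7,987 = ¥38,838.45; over-quota = ¥78,831.69 − ¥38,838.45 = ¥39,993.24.
In-quota duty = ¥38,838.45 × 0.5% = ¥194.19. Over-quota duty = ¥39,993.24 × 26.5% = ¥10,598.21.
Line duty = ¥194.19 + ¥10,598.21 = ¥10,792.40.
Total = ¥334,283.30 + ¥0.00 + ¥10,792.40 = ¥345,075.70.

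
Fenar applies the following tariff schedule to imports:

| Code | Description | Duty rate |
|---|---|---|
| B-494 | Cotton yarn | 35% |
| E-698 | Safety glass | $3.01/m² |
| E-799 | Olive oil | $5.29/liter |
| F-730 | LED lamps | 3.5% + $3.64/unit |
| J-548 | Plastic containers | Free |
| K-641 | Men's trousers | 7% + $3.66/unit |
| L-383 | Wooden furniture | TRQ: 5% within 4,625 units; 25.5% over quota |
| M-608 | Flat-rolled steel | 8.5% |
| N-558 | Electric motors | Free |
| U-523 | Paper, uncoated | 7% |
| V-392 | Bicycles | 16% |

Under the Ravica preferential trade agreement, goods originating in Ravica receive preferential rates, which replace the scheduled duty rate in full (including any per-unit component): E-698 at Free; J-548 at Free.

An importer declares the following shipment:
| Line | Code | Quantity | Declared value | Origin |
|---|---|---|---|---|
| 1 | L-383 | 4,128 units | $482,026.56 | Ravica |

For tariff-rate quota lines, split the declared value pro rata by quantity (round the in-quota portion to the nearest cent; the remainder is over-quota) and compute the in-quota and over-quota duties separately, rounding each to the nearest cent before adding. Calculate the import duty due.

Line 1 (L-383, Ravica, 4,128 units, $482,026.56):
Code L-383 is under a tariff-rate quota (threshold 4,625 units). Quantity 4,128 units is within the quota, so the in-quota rate 5% applies to the full value.
Duty = $482,026.56 × 5% = $24,101.33.

$24,101.33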